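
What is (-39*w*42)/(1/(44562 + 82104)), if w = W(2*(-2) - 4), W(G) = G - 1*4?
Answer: 2489746896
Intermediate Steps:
W(G) = -4 + G (W(G) = G - 4 = -4 + G)
w = -12 (w = -4 + (2*(-2) - 4) = -4 + (-4 - 4) = -4 - 8 = -12)
(-39*w*42)/(1/(44562 + 82104)) = (-39*(-12)*42)/(1/(44562 + 82104)) = (468*42)/(1/126666) = 19656/(1/126666) = 19656*126666 = 2489746896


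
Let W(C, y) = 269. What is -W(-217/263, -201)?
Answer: -269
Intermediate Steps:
-W(-217/263, -201) = -1*269 = -269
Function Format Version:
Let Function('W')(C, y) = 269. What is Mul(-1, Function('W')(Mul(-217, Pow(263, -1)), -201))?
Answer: -269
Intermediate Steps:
Mul(-1, Function('W')(Mul(-217, Pow(263, -1)), -201)) = Mul(-1, 269) = -269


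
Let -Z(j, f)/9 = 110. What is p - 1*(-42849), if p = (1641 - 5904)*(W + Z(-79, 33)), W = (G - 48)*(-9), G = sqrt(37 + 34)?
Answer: 2421603 + 38367*sqrt(71) ≈ 2.7449e+6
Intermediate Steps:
Z(j, f) = -990 (Z(j, f) = -9*110 = -990)
G = sqrt(71) ≈ 8.4261
W = 432 - 9*sqrt(71) (W = (sqrt(71) - 48)*(-9) = (-48 + sqrt(71))*(-9) = 432 - 9*sqrt(71) ≈ 356.16)
p = 2378754 + 38367*sqrt(71) (p = (1641 - 5904)*((432 - 9*sqrt(71)) - 990) = -4263*(-558 - 9*sqrt(71)) = 2378754 + 38367*sqrt(71) ≈ 2.7020e+6)
p - 1*(-42849) = (2378754 + 38367*sqrt(71)) - 1*(-42849) = (2378754 + 38367*sqrt(71)) + 42849 = 2421603 + 38367*sqrt(71)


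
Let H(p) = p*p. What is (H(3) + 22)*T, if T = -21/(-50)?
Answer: 651/50 ≈ 13.020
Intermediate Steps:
T = 21/50 (T = -21*(-1/50) = 21/50 ≈ 0.42000)
H(p) = p²
(H(3) + 22)*T = (3² + 22)*(21/50) = (9 + 22)*(21/50) = 31*(21/50) = 651/50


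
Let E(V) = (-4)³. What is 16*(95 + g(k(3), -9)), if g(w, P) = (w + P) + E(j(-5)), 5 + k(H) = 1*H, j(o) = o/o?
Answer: 320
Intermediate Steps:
j(o) = 1
E(V) = -64
k(H) = -5 + H (k(H) = -5 + 1*H = -5 + H)
g(w, P) = -64 + P + w (g(w, P) = (w + P) - 64 = (P + w) - 64 = -64 + P + w)
16*(95 + g(k(3), -9)) = 16*(95 + (-64 - 9 + (-5 + 3))) = 16*(95 + (-64 - 9 - 2)) = 16*(95 - 75) = 16*20 = 320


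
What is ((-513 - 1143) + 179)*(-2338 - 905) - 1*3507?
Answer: 4786404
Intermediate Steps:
((-513 - 1143) + 179)*(-2338 - 905) - 1*3507 = (-1656 + 179)*(-3243) - 3507 = -1477*(-3243) - 3507 = 4789911 - 3507 = 4786404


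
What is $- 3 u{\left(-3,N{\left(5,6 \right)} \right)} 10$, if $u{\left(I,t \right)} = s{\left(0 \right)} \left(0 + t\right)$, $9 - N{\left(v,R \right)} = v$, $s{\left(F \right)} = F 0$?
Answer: $0$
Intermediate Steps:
$s{\left(F \right)} = 0$
$N{\left(v,R \right)} = 9 - v$
$u{\left(I,t \right)} = 0$ ($u{\left(I,t \right)} = 0 \left(0 + t\right) = 0 t = 0$)
$- 3 u{\left(-3,N{\left(5,6 \right)} \right)} 10 = \left(-3\right) 0 \cdot 10 = 0 \cdot 10 = 0$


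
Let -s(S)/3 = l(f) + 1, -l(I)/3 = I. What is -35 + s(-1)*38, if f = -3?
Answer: -1175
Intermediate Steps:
l(I) = -3*I
s(S) = -30 (s(S) = -3*(-3*(-3) + 1) = -3*(9 + 1) = -3*10 = -30)
-35 + s(-1)*38 = -35 - 30*38 = -35 - 1140 = -1175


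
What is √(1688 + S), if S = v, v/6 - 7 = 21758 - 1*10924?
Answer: √66734 ≈ 258.33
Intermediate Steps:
v = 65046 (v = 42 + 6*(21758 - 1*10924) = 42 + 6*(21758 - 10924) = 42 + 6*10834 = 42 + 65004 = 65046)
S = 65046
√(1688 + S) = √(1688 + 65046) = √66734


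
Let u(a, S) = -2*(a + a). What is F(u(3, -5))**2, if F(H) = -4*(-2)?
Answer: 64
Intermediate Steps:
u(a, S) = -4*a
F(H) = 8
F(u(3, -5))**2 = 8**2 = 64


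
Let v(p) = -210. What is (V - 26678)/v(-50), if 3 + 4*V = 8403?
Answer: 12289/105 ≈ 117.04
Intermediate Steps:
V = 2100 (V = -¾ + (¼)*8403 = -¾ + 8403/4 = 2100)
(V - 26678)/v(-50) = (2100 - 26678)/(-210) = -24578*(-1/210) = 12289/105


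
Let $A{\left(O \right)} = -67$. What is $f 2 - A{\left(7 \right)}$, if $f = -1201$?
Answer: $-2335$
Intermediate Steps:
$f 2 - A{\left(7 \right)} = \left(-1201\right) 2 - -67 = -2402 + 67 = -2335$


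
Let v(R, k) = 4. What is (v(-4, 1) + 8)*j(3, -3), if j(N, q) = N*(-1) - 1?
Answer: -48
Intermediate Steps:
j(N, q) = -1 - N (j(N, q) = -N - 1 = -1 - N)
(v(-4, 1) + 8)*j(3, -3) = (4 + 8)*(-1 - 1*3) = 12*(-1 - 3) = 12*(-4) = -48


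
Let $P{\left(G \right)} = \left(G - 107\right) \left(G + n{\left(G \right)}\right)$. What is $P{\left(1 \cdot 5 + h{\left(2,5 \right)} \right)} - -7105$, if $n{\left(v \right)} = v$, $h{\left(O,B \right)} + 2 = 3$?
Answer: $5893$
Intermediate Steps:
$h{\left(O,B \right)} = 1$ ($h{\left(O,B \right)} = -2 + 3 = 1$)
$P{\left(G \right)} = 2 G \left(-107 + G\right)$ ($P{\left(G \right)} = \left(G - 107\right) \left(G + G\right) = \left(-107 + G\right) 2 G = 2 G \left(-107 + G\right)$)
$P{\left(1 \cdot 5 + h{\left(2,5 \right)} \right)} - -7105 = 2 \left(1 \cdot 5 + 1\right) \left(-107 + \left(1 \cdot 5 + 1\right)\right) - -7105 = 2 \left(5 + 1\right) \left(-107 + \left(5 + 1\right)\right) + 7105 = 2 \cdot 6 \left(-107 + 6\right) + 7105 = 2 \cdot 6 \left(-101\right) + 7105 = -1212 + 7105 = 5893$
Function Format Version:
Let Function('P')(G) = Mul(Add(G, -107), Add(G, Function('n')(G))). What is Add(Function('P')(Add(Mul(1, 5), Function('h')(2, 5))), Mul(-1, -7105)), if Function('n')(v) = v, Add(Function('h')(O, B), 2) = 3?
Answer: 5893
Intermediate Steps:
Function('h')(O, B) = 1 (Function('h')(O, B) = Add(-2, 3) = 1)
Function('P')(G) = Mul(2, G, Add(-107, G)) (Function('P')(G) = Mul(Add(G, -107), Add(G, G)) = Mul(Add(-107, G), Mul(2, G)) = Mul(2, G, Add(-107, G)))
Add(Function('P')(Add(Mul(1, 5), Function('h')(2, 5))), Mul(-1, -7105)) = Add(Mul(2, Add(Mul(1, 5), 1), Add(-107, Add(Mul(1, 5), 1))), Mul(-1, -7105)) = Add(Mul(2, Add(5, 1), Add(-107, Add(5, 1))), 7105) = Add(Mul(2, 6, Add(-107, 6)), 7105) = Add(Mul(2, 6, -101), 7105) = Add(-1212, 7105) = 5893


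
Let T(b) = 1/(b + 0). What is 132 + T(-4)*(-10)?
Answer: 269/2 ≈ 134.50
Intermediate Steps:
T(b) = 1/b
132 + T(-4)*(-10) = 132 - 10/(-4) = 132 - ¼*(-10) = 132 + 5/2 = 269/2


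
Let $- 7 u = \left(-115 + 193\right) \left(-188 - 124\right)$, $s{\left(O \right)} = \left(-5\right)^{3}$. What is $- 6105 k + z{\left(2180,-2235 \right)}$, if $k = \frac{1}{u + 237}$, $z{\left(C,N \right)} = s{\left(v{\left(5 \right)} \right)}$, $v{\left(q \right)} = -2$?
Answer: $- \frac{219474}{1733} \approx -126.64$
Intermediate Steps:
$s{\left(O \right)} = -125$
$u = \frac{24336}{7}$ ($u = - \frac{\left(-115 + 193\right) \left(-188 - 124\right)}{7} = - \frac{78 \left(-312\right)}{7} = \left(- \frac{1}{7}\right) \left(-24336\right) = \frac{24336}{7} \approx 3476.6$)
$z{\left(C,N \right)} = -125$
$k = \frac{7}{25995}$ ($k = \frac{1}{\frac{24336}{7} + 237} = \frac{1}{\frac{25995}{7}} = \frac{7}{25995} \approx 0.00026928$)
$- 6105 k + z{\left(2180,-2235 \right)} = \left(-6105\right) \frac{7}{25995} - 125 = - \frac{2849}{1733} - 125 = - \frac{219474}{1733}$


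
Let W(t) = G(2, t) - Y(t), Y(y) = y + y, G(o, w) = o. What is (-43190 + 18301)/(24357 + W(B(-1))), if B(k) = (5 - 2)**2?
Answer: -24889/24341 ≈ -1.0225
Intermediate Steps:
B(k) = 9 (B(k) = 3**2 = 9)
Y(y) = 2*y
W(t) = 2 - 2*t
(-43190 + 18301)/(24357 + W(B(-1))) = (-43190 + 18301)/(24357 + (2 - 2*9)) = -24889/(24357 + (2 - 18)) = -24889/(24357 - 16) = -24889/24341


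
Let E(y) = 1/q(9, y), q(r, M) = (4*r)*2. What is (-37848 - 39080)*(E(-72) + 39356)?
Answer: -27248214928/9 ≈ -3.0276e+9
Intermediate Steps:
q(r, M) = 8*r
E(y) = 1/72 (E(y) = 1/(8*9) = 1/72)
(-37848 - 39080)*(E(-72) + 39356) = (-37848 - 39080)*(1/72 + 39356) = -76928*2833633/72 = -27248214928/9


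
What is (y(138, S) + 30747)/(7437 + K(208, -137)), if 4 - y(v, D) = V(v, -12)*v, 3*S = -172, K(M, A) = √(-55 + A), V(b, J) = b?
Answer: 29021653/18436387 - 93656*I*√3/55309161 ≈ 1.5742 - 0.0029329*I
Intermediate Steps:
S = -172/3 (S = (⅓)*(-172) = -172/3 ≈ -57.333)
y(v, D) = 4 - v² (y(v, D) = 4 - v*v = 4 - v²)
(y(138, S) + 30747)/(7437 + K(208, -137)) = ((4 - 1*138²) + 30747)/(7437 + √(-55 - 137)) = ((4 - 1*19044) + 30747)/(7437 + √(-192)) = ((4 - 19044) + 30747)/(7437 + 8*I*√3) = (-19040 + 30747)/(7437 + 8*I*√3) = 11707/(7437 + 8*I*√3)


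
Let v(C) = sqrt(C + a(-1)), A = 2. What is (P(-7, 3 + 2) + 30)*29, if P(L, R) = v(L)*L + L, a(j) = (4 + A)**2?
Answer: 667 - 203*sqrt(29) ≈ -426.19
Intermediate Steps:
a(j) = 36 (a(j) = (4 + 2)**2 = 6**2 = 36)
v(C) = sqrt(36 + C) (v(C) = sqrt(C + 36) = sqrt(36 + C))
P(L, R) = L + L*sqrt(36 + L) (P(L, R) = sqrt(36 + L)*L + L = L*sqrt(36 + L) + L = L + L*sqrt(36 + L))
(P(-7, 3 + 2) + 30)*29 = (-7*(1 + sqrt(36 - 7)) + 30)*29 = (-7*(1 + sqrt(29)) + 30)*29 = ((-7 - 7*sqrt(29)) + 30)*29 = (23 - 7*sqrt(29))*29 = 667 - 203*sqrt(29)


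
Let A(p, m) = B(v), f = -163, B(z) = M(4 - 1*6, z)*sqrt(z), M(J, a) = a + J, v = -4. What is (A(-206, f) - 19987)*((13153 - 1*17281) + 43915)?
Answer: -795222769 - 477444*I ≈ -7.9522e+8 - 4.7744e+5*I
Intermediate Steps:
M(J, a) = J + a
B(z) = sqrt(z)*(-2 + z) (B(z) = ((4 - 1*6) + z)*sqrt(z) = ((4 - 6) + z)*sqrt(z) = (-2 + z)*sqrt(z) = sqrt(z)*(-2 + z))
A(p, m) = -12*I (A(p, m) = sqrt(-4)*(-2 - 4) = (2*I)*(-6) = -12*I)
(A(-206, f) - 19987)*((13153 - 1*17281) + 43915) = (-12*I - 19987)*((13153 - 1*17281) + 43915) = (-19987 - 12*I)*((13153 - 17281) + 43915) = (-19987 - 12*I)*(-4128 + 43915) = (-19987 - 12*I)*39787 = -795222769 - 477444*I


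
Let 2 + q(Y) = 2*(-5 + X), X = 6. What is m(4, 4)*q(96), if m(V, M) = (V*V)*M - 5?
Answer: 0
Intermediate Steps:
q(Y) = 0 (q(Y) = -2 + 2*(-5 + 6) = -2 + 2*1 = -2 + 2 = 0)
m(V, M) = -5 + M*V² (m(V, M) = V²*M - 5 = M*V² - 5 = -5 + M*V²)
m(4, 4)*q(96) = (-5 + 4*4²)*0 = (-5 + 4*16)*0 = (-5 + 64)*0 = 59*0 = 0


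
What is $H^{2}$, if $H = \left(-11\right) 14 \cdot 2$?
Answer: $94864$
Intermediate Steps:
$H = -308$ ($H = \left(-154\right) 2 = -308$)
$H^{2} = \left(-308\right)^{2} = 94864$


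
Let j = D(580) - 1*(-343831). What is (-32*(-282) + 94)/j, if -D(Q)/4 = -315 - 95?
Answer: 9118/345471 ≈ 0.026393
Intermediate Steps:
D(Q) = 1640 (D(Q) = -4*(-315 - 95) = -4*(-410) = 1640)
j = 345471 (j = 1640 - 1*(-343831) = 1640 + 343831 = 345471)
(-32*(-282) + 94)/j = (-32*(-282) + 94)/345471 = (9024 + 94)*(1/345471) = 9118*(1/345471) = 9118/345471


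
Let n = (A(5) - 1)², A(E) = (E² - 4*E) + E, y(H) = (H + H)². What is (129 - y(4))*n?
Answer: 5265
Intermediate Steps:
y(H) = 4*H² (y(H) = (2*H)² = 4*H²)
A(E) = E² - 3*E
n = 81 (n = (5*(-3 + 5) - 1)² = (5*2 - 1)² = (10 - 1)² = 9² = 81)
(129 - y(4))*n = (129 - 4*4²)*81 = (129 - 4*16)*81 = (129 - 1*64)*81 = (129 - 64)*81 = 65*81 = 5265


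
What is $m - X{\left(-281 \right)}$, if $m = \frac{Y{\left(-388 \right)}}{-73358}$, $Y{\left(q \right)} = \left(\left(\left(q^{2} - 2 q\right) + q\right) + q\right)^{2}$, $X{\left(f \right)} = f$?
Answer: $- \frac{11321441169}{36679} \approx -3.0866 \cdot 10^{5}$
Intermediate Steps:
$Y{\left(q \right)} = q^{4}$ ($Y{\left(q \right)} = \left(\left(q^{2} - q\right) + q\right)^{2} = \left(q^{2}\right)^{2} = q^{4}$)
$m = - \frac{11331747968}{36679}$ ($m = \frac{\left(-388\right)^{4}}{-73358} = 22663495936 \left(- \frac{1}{73358}\right) = - \frac{11331747968}{36679} \approx -3.0894 \cdot 10^{5}$)
$m - X{\left(-281 \right)} = - \frac{11331747968}{36679} - -281 = - \frac{11331747968}{36679} + 281 = - \frac{11321441169}{36679}$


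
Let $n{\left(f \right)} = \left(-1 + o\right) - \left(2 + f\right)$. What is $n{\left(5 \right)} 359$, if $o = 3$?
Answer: $-1795$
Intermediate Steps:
$n{\left(f \right)} = - f$ ($n{\left(f \right)} = \left(-1 + 3\right) - \left(2 + f\right) = 2 - \left(2 + f\right) = - f$)
$n{\left(5 \right)} 359 = \left(-1\right) 5 \cdot 359 = \left(-5\right) 359 = -1795$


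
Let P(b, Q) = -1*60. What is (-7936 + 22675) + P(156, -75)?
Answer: 14679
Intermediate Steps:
P(b, Q) = -60
(-7936 + 22675) + P(156, -75) = (-7936 + 22675) - 60 = 14739 - 60 = 14679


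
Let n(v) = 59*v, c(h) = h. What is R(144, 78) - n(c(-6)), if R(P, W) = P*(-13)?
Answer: -1518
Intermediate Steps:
R(P, W) = -13*P
R(144, 78) - n(c(-6)) = -13*144 - 59*(-6) = -1872 - 1*(-354) = -1872 + 354 = -1518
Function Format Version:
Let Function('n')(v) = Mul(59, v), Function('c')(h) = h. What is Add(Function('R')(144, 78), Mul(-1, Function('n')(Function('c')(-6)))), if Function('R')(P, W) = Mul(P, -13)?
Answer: -1518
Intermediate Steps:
Function('R')(P, W) = Mul(-13, P)
Add(Function('R')(144, 78), Mul(-1, Function('n')(Function('c')(-6)))) = Add(Mul(-13, 144), Mul(-1, Mul(59, -6))) = Add(-1872, Mul(-1, -354)) = Add(-1872, 354) = -1518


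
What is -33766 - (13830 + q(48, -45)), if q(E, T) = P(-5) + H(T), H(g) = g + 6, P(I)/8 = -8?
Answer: -47493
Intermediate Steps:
P(I) = -64 (P(I) = 8*(-8) = -64)
H(g) = 6 + g
q(E, T) = -58 + T (q(E, T) = -64 + (6 + T) = -58 + T)
-33766 - (13830 + q(48, -45)) = -33766 - (13830 + (-58 - 45)) = -33766 - (13830 - 103) = -33766 - 1*13727 = -33766 - 13727 = -47493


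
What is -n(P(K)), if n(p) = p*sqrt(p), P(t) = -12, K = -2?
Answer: 24*I*sqrt(3) ≈ 41.569*I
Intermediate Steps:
n(p) = p**(3/2)
-n(P(K)) = -(-12)**(3/2) = -(-24)*I*sqrt(3) = 24*I*sqrt(3)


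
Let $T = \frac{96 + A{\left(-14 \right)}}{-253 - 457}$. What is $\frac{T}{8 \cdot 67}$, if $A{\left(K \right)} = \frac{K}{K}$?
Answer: $- \frac{97}{380560} \approx -0.00025489$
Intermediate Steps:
$A{\left(K \right)} = 1$
$T = - \frac{97}{710}$ ($T = \frac{96 + 1}{-253 - 457} = \frac{97}{-710} = 97 \left(- \frac{1}{710}\right) = - \frac{97}{710} \approx -0.13662$)
$\frac{T}{8 \cdot 67} = - \frac{97}{710 \cdot 8 \cdot 67} = - \frac{97}{710 \cdot 536} = \left(- \frac{97}{710}\right) \frac{1}{536} = - \frac{97}{380560}$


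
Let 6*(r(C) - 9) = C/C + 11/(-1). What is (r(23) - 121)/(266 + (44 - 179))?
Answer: -341/393 ≈ -0.86768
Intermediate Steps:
r(C) = 22/3 (r(C) = 9 + (C/C + 11/(-1))/6 = 9 + (1 + 11*(-1))/6 = 9 + (1 - 11)/6 = 9 + (⅙)*(-10) = 9 - 5/3 = 22/3)
(r(23) - 121)/(266 + (44 - 179)) = (22/3 - 121)/(266 + (44 - 179)) = -341/(3*(266 - 135)) = -341/3/131 = -341/3*1/131 = -341/393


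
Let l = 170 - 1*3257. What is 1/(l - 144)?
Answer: -1/3231 ≈ -0.00030950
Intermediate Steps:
l = -3087 (l = 170 - 3257 = -3087)
1/(l - 144) = 1/(-3087 - 144) = 1/(-3231) = -1/3231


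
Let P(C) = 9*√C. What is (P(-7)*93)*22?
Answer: 18414*I*√7 ≈ 48719.0*I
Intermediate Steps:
(P(-7)*93)*22 = ((9*√(-7))*93)*22 = ((9*(I*√7))*93)*22 = ((9*I*√7)*93)*22 = (837*I*√7)*22 = 18414*I*√7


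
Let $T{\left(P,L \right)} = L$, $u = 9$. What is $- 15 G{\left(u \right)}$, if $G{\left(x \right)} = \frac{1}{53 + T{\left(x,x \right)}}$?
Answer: $- \frac{15}{62} \approx -0.24194$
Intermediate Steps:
$G{\left(x \right)} = \frac{1}{53 + x}$
$- 15 G{\left(u \right)} = - \frac{15}{53 + 9} = - \frac{15}{62}$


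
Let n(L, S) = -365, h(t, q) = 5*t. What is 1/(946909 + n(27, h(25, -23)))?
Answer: 1/946544 ≈ 1.0565e-6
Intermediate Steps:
1/(946909 + n(27, h(25, -23))) = 1/(946909 - 365) = 1/946544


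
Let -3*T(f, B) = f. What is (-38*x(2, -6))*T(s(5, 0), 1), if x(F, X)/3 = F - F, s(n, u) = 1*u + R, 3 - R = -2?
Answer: 0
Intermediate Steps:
R = 5 (R = 3 - 1*(-2) = 3 + 2 = 5)
s(n, u) = 5 + u (s(n, u) = 1*u + 5 = u + 5 = 5 + u)
T(f, B) = -f/3
x(F, X) = 0 (x(F, X) = 3*(F - F) = 3*0 = 0)
(-38*x(2, -6))*T(s(5, 0), 1) = (-38*0)*(-(5 + 0)/3) = 0*(-⅓*5) = 0*(-5/3) = 0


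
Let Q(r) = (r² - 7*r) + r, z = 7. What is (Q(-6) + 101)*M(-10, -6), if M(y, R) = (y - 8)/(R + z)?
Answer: -3114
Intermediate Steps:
Q(r) = r² - 6*r
M(y, R) = (-8 + y)/(7 + R) (M(y, R) = (y - 8)/(R + 7) = (-8 + y)/(7 + R))
(Q(-6) + 101)*M(-10, -6) = (-6*(-6 - 6) + 101)*((-8 - 10)/(7 - 6)) = (-6*(-12) + 101)*(-18/1) = (72 + 101)*(1*(-18)) = 173*(-18) = -3114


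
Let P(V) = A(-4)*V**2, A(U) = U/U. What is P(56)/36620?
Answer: 784/9155 ≈ 0.085636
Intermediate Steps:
A(U) = 1
P(V) = V**2 (P(V) = 1*V**2 = V**2)
P(56)/36620 = 56**2/36620 = 3136*(1/36620) = 784/9155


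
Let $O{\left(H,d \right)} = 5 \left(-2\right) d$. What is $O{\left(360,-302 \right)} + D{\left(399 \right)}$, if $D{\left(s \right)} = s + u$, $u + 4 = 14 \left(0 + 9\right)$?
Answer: $3541$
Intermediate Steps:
$u = 122$ ($u = -4 + 14 \left(0 + 9\right) = -4 + 14 \cdot 9 = -4 + 126 = 122$)
$O{\left(H,d \right)} = - 10 d$
$D{\left(s \right)} = 122 + s$ ($D{\left(s \right)} = s + 122 = 122 + s$)
$O{\left(360,-302 \right)} + D{\left(399 \right)} = \left(-10\right) \left(-302\right) + \left(122 + 399\right) = 3020 + 521 = 3541$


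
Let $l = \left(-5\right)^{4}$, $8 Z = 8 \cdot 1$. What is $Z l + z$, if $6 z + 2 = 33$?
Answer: $\frac{3781}{6} \approx 630.17$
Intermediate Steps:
$z = \frac{31}{6}$ ($z = - \frac{1}{3} + \frac{1}{6} \cdot 33 = - \frac{1}{3} + \frac{11}{2} = \frac{31}{6} \approx 5.1667$)
$Z = 1$ ($Z = \frac{8 \cdot 1}{8} = \frac{1}{8} \cdot 8 = 1$)
$l = 625$
$Z l + z = 1 \cdot 625 + \frac{31}{6} = 625 + \frac{31}{6} = \frac{3781}{6}$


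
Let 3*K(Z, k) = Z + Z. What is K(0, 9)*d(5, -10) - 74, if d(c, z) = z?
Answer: -74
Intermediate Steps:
K(Z, k) = 2*Z/3 (K(Z, k) = (Z + Z)/3 = (2*Z)/3 = 2*Z/3)
K(0, 9)*d(5, -10) - 74 = ((⅔)*0)*(-10) - 74 = 0*(-10) - 74 = 0 - 74 = -74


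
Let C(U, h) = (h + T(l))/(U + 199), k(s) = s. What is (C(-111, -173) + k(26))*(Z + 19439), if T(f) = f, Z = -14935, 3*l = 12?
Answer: 1192997/11 ≈ 1.0845e+5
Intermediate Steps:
l = 4 (l = (1/3)*12 = 4)
C(U, h) = (4 + h)/(199 + U) (C(U, h) = (h + 4)/(U + 199) = (4 + h)/(199 + U))
(C(-111, -173) + k(26))*(Z + 19439) = ((4 - 173)/(199 - 111) + 26)*(-14935 + 19439) = (-169/88 + 26)*4504 = (2119/88)*4504 = 1192997/11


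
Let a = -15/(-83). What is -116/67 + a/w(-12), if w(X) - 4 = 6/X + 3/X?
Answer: -121144/72293 ≈ -1.6757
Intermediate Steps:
w(X) = 4 + 9/X (w(X) = 4 + (6/X + 3/X) = 4 + 9/X)
a = 15/83 (a = -15*(-1/83) = 15/83 ≈ 0.18072)
-116/67 + a/w(-12) = -116/67 + 15/(83*(4 + 9/(-12))) = -116*1/67 + 15/(83*(4 + 9*(-1/12))) = -116/67 + 15/(83*(4 - ¾)) = -116/67 + 15/(83*(13/4)) = -116/67 + (15/83)*(4/13) = -116/67 + 60/1079 = -121144/72293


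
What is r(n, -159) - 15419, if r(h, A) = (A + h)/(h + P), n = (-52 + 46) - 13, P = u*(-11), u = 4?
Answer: -971219/63 ≈ -15416.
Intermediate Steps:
P = -44 (P = 4*(-11) = -44)
n = -19 (n = -6 - 13 = -19)
r(h, A) = (A + h)/(-44 + h) (r(h, A) = (A + h)/(h - 44) = (A + h)/(-44 + h))
r(n, -159) - 15419 = (-159 - 19)/(-44 - 19) - 15419 = -178/(-63) - 15419 = -1/63*(-178) - 15419 = 178/63 - 15419 = -971219/63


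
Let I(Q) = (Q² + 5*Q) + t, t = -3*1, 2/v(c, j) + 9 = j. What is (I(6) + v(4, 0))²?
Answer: 319225/81 ≈ 3941.1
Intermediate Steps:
v(c, j) = 2/(-9 + j)
t = -3
I(Q) = -3 + Q² + 5*Q (I(Q) = (Q² + 5*Q) - 3 = -3 + Q² + 5*Q)
(I(6) + v(4, 0))² = ((-3 + 6² + 5*6) + 2/(-9 + 0))² = ((-3 + 36 + 30) + 2/(-9))² = (63 + 2*(-⅑))² = (63 - 2/9)² = (565/9)² = 319225/81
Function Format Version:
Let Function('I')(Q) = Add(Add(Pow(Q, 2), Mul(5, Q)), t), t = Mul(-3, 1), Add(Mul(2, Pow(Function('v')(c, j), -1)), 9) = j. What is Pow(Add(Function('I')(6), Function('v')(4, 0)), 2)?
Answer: Rational(319225, 81) ≈ 3941.1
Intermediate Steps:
Function('v')(c, j) = Mul(2, Pow(Add(-9, j), -1))
t = -3
Function('I')(Q) = Add(-3, Pow(Q, 2), Mul(5, Q)) (Function('I')(Q) = Add(Add(Pow(Q, 2), Mul(5, Q)), -3) = Add(-3, Pow(Q, 2), Mul(5, Q)))
Pow(Add(Function('I')(6), Function('v')(4, 0)), 2) = Pow(Add(Add(-3, Pow(6, 2), Mul(5, 6)), Mul(2, Pow(Add(-9, 0), -1))), 2) = Pow(Add(Add(-3, 36, 30), Mul(2, Pow(-9, -1))), 2) = Pow(Add(63, Mul(2, Rational(-1, 9))), 2) = Pow(Add(63, Rational(-2, 9)), 2) = Pow(Rational(565, 9), 2) = Rational(319225, 81)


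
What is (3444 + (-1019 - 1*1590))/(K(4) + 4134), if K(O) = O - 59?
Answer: 835/4079 ≈ 0.20471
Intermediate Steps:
K(O) = -59 + O
(3444 + (-1019 - 1*1590))/(K(4) + 4134) = (3444 + (-1019 - 1*1590))/((-59 + 4) + 4134) = (3444 + (-1019 - 1590))/(-55 + 4134) = (3444 - 2609)/4079 = 835*(1/4079) = 835/4079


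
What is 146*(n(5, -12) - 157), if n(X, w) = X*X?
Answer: -19272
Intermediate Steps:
n(X, w) = X**2
146*(n(5, -12) - 157) = 146*(5**2 - 157) = 146*(25 - 157) = 146*(-132) = -19272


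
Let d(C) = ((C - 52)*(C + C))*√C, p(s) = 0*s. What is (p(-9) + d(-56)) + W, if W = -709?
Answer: -709 + 24192*I*√14 ≈ -709.0 + 90518.0*I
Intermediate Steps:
p(s) = 0
d(C) = 2*C^(3/2)*(-52 + C) (d(C) = ((-52 + C)*(2*C))*√C = (2*C*(-52 + C))*√C = 2*C^(3/2)*(-52 + C))
(p(-9) + d(-56)) + W = (0 + 2*(-56)^(3/2)*(-52 - 56)) - 709 = (0 + 2*(-112*I*√14)*(-108)) - 709 = (0 + 24192*I*√14) - 709 = 24192*I*√14 - 709 = -709 + 24192*I*√14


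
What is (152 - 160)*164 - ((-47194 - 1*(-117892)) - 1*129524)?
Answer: 57514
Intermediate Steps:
(152 - 160)*164 - ((-47194 - 1*(-117892)) - 1*129524) = -8*164 - ((-47194 + 117892) - 129524) = -1312 - (70698 - 129524) = -1312 - 1*(-58826) = -1312 + 58826 = 57514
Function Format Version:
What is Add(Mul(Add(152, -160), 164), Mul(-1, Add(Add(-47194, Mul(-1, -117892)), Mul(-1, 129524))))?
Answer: 57514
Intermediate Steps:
Add(Mul(Add(152, -160), 164), Mul(-1, Add(Add(-47194, Mul(-1, -117892)), Mul(-1, 129524)))) = Add(Mul(-8, 164), Mul(-1, Add(Add(-47194, 117892), -129524))) = Add(-1312, Mul(-1, Add(70698, -129524))) = Add(-1312, Mul(-1, -58826)) = Add(-1312, 58826) = 57514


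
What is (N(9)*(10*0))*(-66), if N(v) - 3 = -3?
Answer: 0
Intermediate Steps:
N(v) = 0 (N(v) = 3 - 3 = 0)
(N(9)*(10*0))*(-66) = (0*(10*0))*(-66) = (0*0)*(-66) = 0*(-66) = 0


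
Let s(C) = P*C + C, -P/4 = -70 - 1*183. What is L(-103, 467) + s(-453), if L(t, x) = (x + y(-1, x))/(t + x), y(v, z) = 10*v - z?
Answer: -83517803/182 ≈ -4.5889e+5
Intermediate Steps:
P = 1012 (P = -4*(-70 - 1*183) = -4*(-70 - 183) = -4*(-253) = 1012)
y(v, z) = -z + 10*v
L(t, x) = -10/(t + x) (L(t, x) = (x + (-x + 10*(-1)))/(t + x) = (x + (-x - 10))/(t + x) = (x + (-10 - x))/(t + x) = -10/(t + x))
s(C) = 1013*C (s(C) = 1012*C + C = 1013*C)
L(-103, 467) + s(-453) = -10/(-103 + 467) + 1013*(-453) = -10/364 - 458889 = -10*1/364 - 458889 = -5/182 - 458889 = -83517803/182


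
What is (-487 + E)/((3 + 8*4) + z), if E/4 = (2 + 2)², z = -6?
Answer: -423/29 ≈ -14.586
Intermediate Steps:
E = 64 (E = 4*(2 + 2)² = 4*4² = 4*16 = 64)
(-487 + E)/((3 + 8*4) + z) = (-487 + 64)/((3 + 8*4) - 6) = -423/((3 + 32) - 6) = -423/(35 - 6) = -423/29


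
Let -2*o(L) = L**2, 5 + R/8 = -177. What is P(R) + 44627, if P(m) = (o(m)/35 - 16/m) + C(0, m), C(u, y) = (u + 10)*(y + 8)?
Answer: -62694/455 ≈ -137.79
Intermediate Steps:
R = -1456 (R = -40 + 8*(-177) = -40 - 1416 = -1456)
C(u, y) = (8 + y)*(10 + u) (C(u, y) = (10 + u)*(8 + y) = (8 + y)*(10 + u))
o(L) = -L**2/2
P(m) = 80 - 16/m + 10*m - m**2/70 (P(m) = (-m**2/2/35 - 16/m) + (80 + 8*0 + 10*m + 0*m) = (-m**2/2*(1/35) - 16/m) + (80 + 0 + 10*m + 0) = (-m**2/70 - 16/m) + (80 + 10*m) = (-16/m - m**2/70) + (80 + 10*m) = 80 - 16/m + 10*m - m**2/70)
P(R) + 44627 = (80 - 16/(-1456) + 10*(-1456) - 1/70*(-1456)**2) + 44627 = (80 - 16*(-1/1456) - 14560 - 1/70*2119936) + 44627 = (80 + 1/91 - 14560 - 151424/5) + 44627 = -20367979/455 + 44627 = -62694/455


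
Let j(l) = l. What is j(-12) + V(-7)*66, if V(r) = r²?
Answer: 3222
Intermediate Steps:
j(-12) + V(-7)*66 = -12 + (-7)²*66 = -12 + 49*66 = -12 + 3234 = 3222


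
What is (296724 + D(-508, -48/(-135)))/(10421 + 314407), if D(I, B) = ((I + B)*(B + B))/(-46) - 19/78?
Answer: 359327135929/393350466600 ≈ 0.91350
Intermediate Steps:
D(I, B) = -19/78 - B*(B + I)/23 (D(I, B) = ((B + I)*(2*B))*(-1/46) - 19*1/78 = (2*B*(B + I))*(-1/46) - 19/78 = -B*(B + I)/23 - 19/78 = -19/78 - B*(B + I)/23)
(296724 + D(-508, -48/(-135)))/(10421 + 314407) = (296724 + (-19/78 - (-48/(-135))²/23 - 1/23*(-48/(-135))*(-508)))/(10421 + 314407) = (296724 + (-19/78 - (-48*(-1/135))²/23 - 1/23*(-48*(-1/135))*(-508)))/324828 = (296724 + (-19/78 - (16/45)²/23 - 1/23*16/45*(-508)))*(1/324828) = (296724 + (-19/78 - 1/23*256/2025 + 8128/1035))*(1/324828) = (296724 + (-19/78 - 256/46575 + 8128/1035))*(1/324828) = (296724 + 9208129/1210950)*(1/324828) = (359327135929/1210950)*(1/324828) = 359327135929/393350466600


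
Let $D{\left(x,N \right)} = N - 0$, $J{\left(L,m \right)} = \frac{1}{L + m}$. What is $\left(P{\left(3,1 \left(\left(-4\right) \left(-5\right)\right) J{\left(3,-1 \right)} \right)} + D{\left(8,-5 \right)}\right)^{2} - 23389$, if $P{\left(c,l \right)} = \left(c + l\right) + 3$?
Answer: $-23268$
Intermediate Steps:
$D{\left(x,N \right)} = N$ ($D{\left(x,N \right)} = N + 0 = N$)
$P{\left(c,l \right)} = 3 + c + l$
$\left(P{\left(3,1 \left(\left(-4\right) \left(-5\right)\right) J{\left(3,-1 \right)} \right)} + D{\left(8,-5 \right)}\right)^{2} - 23389 = \left(\left(3 + 3 + \frac{1 \left(\left(-4\right) \left(-5\right)\right)}{3 - 1}\right) - 5\right)^{2} - 23389 = \left(\left(3 + 3 + \frac{1 \cdot 20}{2}\right) - 5\right)^{2} - 23389 = \left(\left(3 + 3 + 20 \cdot \frac{1}{2}\right) - 5\right)^{2} - 23389 = \left(\left(3 + 3 + 10\right) - 5\right)^{2} - 23389 = \left(16 - 5\right)^{2} - 23389 = 11^{2} - 23389 = 121 - 23389 = -23268$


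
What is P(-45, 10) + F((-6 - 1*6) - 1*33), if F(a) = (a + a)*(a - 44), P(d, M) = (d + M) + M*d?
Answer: 7525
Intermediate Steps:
P(d, M) = M + d + M*d (P(d, M) = (M + d) + M*d = M + d + M*d)
F(a) = 2*a*(-44 + a) (F(a) = (2*a)*(-44 + a) = 2*a*(-44 + a))
P(-45, 10) + F((-6 - 1*6) - 1*33) = (10 - 45 + 10*(-45)) + 2*((-6 - 1*6) - 1*33)*(-44 + ((-6 - 1*6) - 1*33)) = (10 - 45 - 450) + 2*((-6 - 6) - 33)*(-44 + ((-6 - 6) - 33)) = -485 + 2*(-12 - 33)*(-44 + (-12 - 33)) = -485 + 2*(-45)*(-44 - 45) = -485 + 2*(-45)*(-89) = -485 + 8010 = 7525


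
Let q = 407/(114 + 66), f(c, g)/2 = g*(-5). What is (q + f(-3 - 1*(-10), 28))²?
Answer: 2499300049/32400 ≈ 77139.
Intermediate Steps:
f(c, g) = -10*g (f(c, g) = 2*(g*(-5)) = 2*(-5*g) = -10*g)
q = 407/180 ≈ 2.2611
(q + f(-3 - 1*(-10), 28))² = (407/180 - 10*28)² = (407/180 - 280)² = (-49993/180)² = 2499300049/32400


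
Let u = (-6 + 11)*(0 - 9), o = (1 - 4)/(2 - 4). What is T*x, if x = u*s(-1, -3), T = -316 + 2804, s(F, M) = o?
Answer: -167940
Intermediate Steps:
o = 3/2 (o = -3/(-2) = -3*(-½) = 3/2 ≈ 1.5000)
s(F, M) = 3/2
u = -45 (u = 5*(-9) = -45)
T = 2488
x = -135/2 (x = -45*3/2 = -135/2 ≈ -67.500)
T*x = 2488*(-135/2) = -167940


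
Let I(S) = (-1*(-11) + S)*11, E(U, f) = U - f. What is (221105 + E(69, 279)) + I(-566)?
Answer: 214790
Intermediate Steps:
I(S) = 121 + 11*S (I(S) = (11 + S)*11 = 121 + 11*S)
(221105 + E(69, 279)) + I(-566) = (221105 + (69 - 1*279)) + (121 + 11*(-566)) = (221105 + (69 - 279)) + (121 - 6226) = (221105 - 210) - 6105 = 220895 - 6105 = 214790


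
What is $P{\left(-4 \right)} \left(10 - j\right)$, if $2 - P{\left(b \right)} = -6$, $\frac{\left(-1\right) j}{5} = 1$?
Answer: $120$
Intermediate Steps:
$j = -5$ ($j = \left(-5\right) 1 = -5$)
$P{\left(b \right)} = 8$ ($P{\left(b \right)} = 2 - -6 = 2 + 6 = 8$)
$P{\left(-4 \right)} \left(10 - j\right) = 8 \left(10 - -5\right) = 8 \left(10 + 5\right) = 8 \cdot 15 = 120$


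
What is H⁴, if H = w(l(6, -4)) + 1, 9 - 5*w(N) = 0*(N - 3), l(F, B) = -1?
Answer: 38416/625 ≈ 61.466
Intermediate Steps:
w(N) = 9/5 (w(N) = 9/5 - 0*(N - 3) = 9/5 - 0*(-3 + N) = 9/5 - ⅕*0 = 9/5 + 0 = 9/5)
H = 14/5 (H = 9/5 + 1 = 14/5 ≈ 2.8000)
H⁴ = (14/5)⁴ = 38416/625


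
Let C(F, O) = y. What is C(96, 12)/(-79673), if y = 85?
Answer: -85/79673 ≈ -0.0010669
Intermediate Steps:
C(F, O) = 85
C(96, 12)/(-79673) = 85/(-79673) = 85*(-1/79673) = -85/79673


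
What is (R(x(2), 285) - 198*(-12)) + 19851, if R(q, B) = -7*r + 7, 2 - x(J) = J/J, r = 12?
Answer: 22150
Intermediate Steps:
x(J) = 1 (x(J) = 2 - J/J = 2 - 1*1 = 2 - 1 = 1)
R(q, B) = -77 (R(q, B) = -7*12 + 7 = -84 + 7 = -77)
(R(x(2), 285) - 198*(-12)) + 19851 = (-77 - 198*(-12)) + 19851 = (-77 + 2376) + 19851 = 2299 + 19851 = 22150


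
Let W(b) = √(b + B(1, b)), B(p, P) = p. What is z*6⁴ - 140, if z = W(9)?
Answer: -140 + 1296*√10 ≈ 3958.3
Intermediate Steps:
W(b) = √(1 + b) (W(b) = √(b + 1) = √(1 + b))
z = √10 (z = √(1 + 9) = √10 ≈ 3.1623)
z*6⁴ - 140 = √10*6⁴ - 140 = √10*1296 - 140 = 1296*√10 - 140 = -140 + 1296*√10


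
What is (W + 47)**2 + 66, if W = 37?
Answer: 7122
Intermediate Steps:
(W + 47)**2 + 66 = (37 + 47)**2 + 66 = 84**2 + 66 = 7056 + 66 = 7122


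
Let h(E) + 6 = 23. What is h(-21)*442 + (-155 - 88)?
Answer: 7271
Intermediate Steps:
h(E) = 17 (h(E) = -6 + 23 = 17)
h(-21)*442 + (-155 - 88) = 17*442 + (-155 - 88) = 7514 - 243 = 7271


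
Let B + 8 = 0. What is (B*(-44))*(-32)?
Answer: -11264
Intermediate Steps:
B = -8 (B = -8 + 0 = -8)
(B*(-44))*(-32) = -8*(-44)*(-32) = 352*(-32) = -11264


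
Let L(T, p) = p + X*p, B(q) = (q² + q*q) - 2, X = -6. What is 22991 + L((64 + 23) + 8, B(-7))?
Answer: 22511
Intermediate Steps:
B(q) = -2 + 2*q² (B(q) = (q² + q²) - 2 = 2*q² - 2 = -2 + 2*q²)
L(T, p) = -5*p (L(T, p) = p - 6*p = -5*p)
22991 + L((64 + 23) + 8, B(-7)) = 22991 - 5*(-2 + 2*(-7)²) = 22991 - 5*(-2 + 2*49) = 22991 - 5*(-2 + 98) = 22991 - 5*96 = 22991 - 480 = 22511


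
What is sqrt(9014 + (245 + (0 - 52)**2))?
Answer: sqrt(11963) ≈ 109.38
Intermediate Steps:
sqrt(9014 + (245 + (0 - 52)**2)) = sqrt(9014 + (245 + (-52)**2)) = sqrt(9014 + (245 + 2704)) = sqrt(9014 + 2949) = sqrt(11963)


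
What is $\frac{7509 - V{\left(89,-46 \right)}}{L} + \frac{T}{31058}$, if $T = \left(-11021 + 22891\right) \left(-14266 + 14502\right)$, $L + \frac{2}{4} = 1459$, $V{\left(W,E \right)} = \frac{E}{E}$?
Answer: $\frac{4318908684}{45298093} \approx 95.344$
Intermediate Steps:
$V{\left(W,E \right)} = 1$
$L = \frac{2917}{2}$ ($L = - \frac{1}{2} + 1459 = \frac{2917}{2} \approx 1458.5$)
$T = 2801320$ ($T = 11870 \cdot 236 = 2801320$)
$\frac{7509 - V{\left(89,-46 \right)}}{L} + \frac{T}{31058} = \frac{7509 - 1}{\frac{2917}{2}} + \frac{2801320}{31058} = \left(7509 - 1\right) \frac{2}{2917} + 2801320 \cdot \frac{1}{31058} = 7508 \cdot \frac{2}{2917} + \frac{1400660}{15529} = \frac{15016}{2917} + \frac{1400660}{15529} = \frac{4318908684}{45298093}$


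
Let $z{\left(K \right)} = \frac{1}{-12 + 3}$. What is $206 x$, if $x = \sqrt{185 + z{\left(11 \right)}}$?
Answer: $\frac{1648 \sqrt{26}}{3} \approx 2801.1$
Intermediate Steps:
$z{\left(K \right)} = - \frac{1}{9}$ ($z{\left(K \right)} = \frac{1}{-9} = - \frac{1}{9}$)
$x = \frac{8 \sqrt{26}}{3}$ ($x = \sqrt{185 - \frac{1}{9}} = \sqrt{\frac{1664}{9}} = \frac{8 \sqrt{26}}{3} \approx 13.597$)
$206 x = 206 \frac{8 \sqrt{26}}{3} = \frac{1648 \sqrt{26}}{3}$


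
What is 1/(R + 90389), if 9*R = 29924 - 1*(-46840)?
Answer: 3/296755 ≈ 1.0109e-5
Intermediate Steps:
R = 25588/3 (R = (29924 - 1*(-46840))/9 = (29924 + 46840)/9 = (⅑)*76764 = 25588/3 ≈ 8529.3)
1/(R + 90389) = 1/(25588/3 + 90389) = 1/(296755/3) = 3/296755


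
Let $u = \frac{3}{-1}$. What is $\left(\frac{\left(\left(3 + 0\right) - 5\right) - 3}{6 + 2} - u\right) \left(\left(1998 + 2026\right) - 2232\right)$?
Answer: $4256$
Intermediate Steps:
$u = -3$ ($u = 3 \left(-1\right) = -3$)
$\left(\frac{\left(\left(3 + 0\right) - 5\right) - 3}{6 + 2} - u\right) \left(\left(1998 + 2026\right) - 2232\right) = \left(\frac{\left(\left(3 + 0\right) - 5\right) - 3}{6 + 2} - -3\right) \left(\left(1998 + 2026\right) - 2232\right) = \left(\frac{\left(3 - 5\right) - 3}{8} + 3\right) \left(4024 - 2232\right) = \left(\left(-2 - 3\right) \frac{1}{8} + 3\right) 1792 = \left(\left(-5\right) \frac{1}{8} + 3\right) 1792 = \left(- \frac{5}{8} + 3\right) 1792 = \frac{19}{8} \cdot 1792 = 4256$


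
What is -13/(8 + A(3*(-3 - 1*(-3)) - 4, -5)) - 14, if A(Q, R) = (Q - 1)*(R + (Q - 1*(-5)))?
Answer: -405/28 ≈ -14.464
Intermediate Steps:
A(Q, R) = (-1 + Q)*(5 + Q + R) (A(Q, R) = (-1 + Q)*(R + (Q + 5)) = (-1 + Q)*(R + (5 + Q)) = (-1 + Q)*(5 + Q + R))
-13/(8 + A(3*(-3 - 1*(-3)) - 4, -5)) - 14 = -13/(8 + (-5 + (3*(-3 - 1*(-3)) - 4)**2 - 1*(-5) + 4*(3*(-3 - 1*(-3)) - 4) + (3*(-3 - 1*(-3)) - 4)*(-5))) - 14 = -13/(8 + (-5 + (3*(-3 + 3) - 4)**2 + 5 + 4*(3*(-3 + 3) - 4) + (3*(-3 + 3) - 4)*(-5))) - 14 = -13/(8 + (-5 + (3*0 - 4)**2 + 5 + 4*(3*0 - 4) + (3*0 - 4)*(-5))) - 14 = -13/(8 + (-5 + (0 - 4)**2 + 5 + 4*(0 - 4) + (0 - 4)*(-5))) - 14 = -13/(8 + (-5 + (-4)**2 + 5 + 4*(-4) - 4*(-5))) - 14 = -13/(8 + (-5 + 16 + 5 - 16 + 20)) - 14 = -13/(8 + 20) - 14 = -13/28 - 14 = -405/28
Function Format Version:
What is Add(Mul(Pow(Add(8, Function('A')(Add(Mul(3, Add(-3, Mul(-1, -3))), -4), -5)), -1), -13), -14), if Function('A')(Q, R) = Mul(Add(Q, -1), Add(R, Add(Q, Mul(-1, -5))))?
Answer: Rational(-405, 28) ≈ -14.464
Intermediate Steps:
Function('A')(Q, R) = Mul(Add(-1, Q), Add(5, Q, R)) (Function('A')(Q, R) = Mul(Add(-1, Q), Add(R, Add(Q, 5))) = Mul(Add(-1, Q), Add(R, Add(5, Q))) = Mul(Add(-1, Q), Add(5, Q, R)))
Add(Mul(Pow(Add(8, Function('A')(Add(Mul(3, Add(-3, Mul(-1, -3))), -4), -5)), -1), -13), -14) = Add(Mul(Pow(Add(8, Add(-5, Pow(Add(Mul(3, Add(-3, Mul(-1, -3))), -4), 2), Mul(-1, -5), Mul(4, Add(Mul(3, Add(-3, Mul(-1, -3))), -4)), Mul(Add(Mul(3, Add(-3, Mul(-1, -3))), -4), -5))), -1), -13), -14) = Add(Mul(Pow(Add(8, Add(-5, Pow(Add(Mul(3, Add(-3, 3)), -4), 2), 5, Mul(4, Add(Mul(3, Add(-3, 3)), -4)), Mul(Add(Mul(3, Add(-3, 3)), -4), -5))), -1), -13), -14) = Add(Mul(Pow(Add(8, Add(-5, Pow(Add(Mul(3, 0), -4), 2), 5, Mul(4, Add(Mul(3, 0), -4)), Mul(Add(Mul(3, 0), -4), -5))), -1), -13), -14) = Add(Mul(Pow(Add(8, Add(-5, Pow(Add(0, -4), 2), 5, Mul(4, Add(0, -4)), Mul(Add(0, -4), -5))), -1), -13), -14) = Add(Mul(Pow(Add(8, Add(-5, Pow(-4, 2), 5, Mul(4, -4), Mul(-4, -5))), -1), -13), -14) = Add(Mul(Pow(Add(8, Add(-5, 16, 5, -16, 20)), -1), -13), -14) = Add(Mul(Pow(Add(8, 20), -1), -13), -14) = Add(Mul(Pow(28, -1), -13), -14) = Add(Mul(Rational(1, 28), -13), -14) = Add(Rational(-13, 28), -14) = Rational(-405, 28)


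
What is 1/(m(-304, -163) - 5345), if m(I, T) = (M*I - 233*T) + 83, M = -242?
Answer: 1/106285 ≈ 9.4087e-6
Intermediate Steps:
m(I, T) = 83 - 242*I - 233*T (m(I, T) = (-242*I - 233*T) + 83 = 83 - 242*I - 233*T)
1/(m(-304, -163) - 5345) = 1/((83 - 242*(-304) - 233*(-163)) - 5345) = 1/((83 + 73568 + 37979) - 5345) = 1/(111630 - 5345) = 1/106285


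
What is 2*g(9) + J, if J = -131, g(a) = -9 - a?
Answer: -167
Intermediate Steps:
2*g(9) + J = 2*(-9 - 1*9) - 131 = 2*(-9 - 9) - 131 = 2*(-18) - 131 = -36 - 131 = -167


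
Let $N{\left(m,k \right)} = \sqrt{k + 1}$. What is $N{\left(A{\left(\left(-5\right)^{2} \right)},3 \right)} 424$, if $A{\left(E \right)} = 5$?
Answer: $848$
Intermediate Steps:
$N{\left(m,k \right)} = \sqrt{1 + k}$
$N{\left(A{\left(\left(-5\right)^{2} \right)},3 \right)} 424 = \sqrt{1 + 3} \cdot 424 = \sqrt{4} \cdot 424 = 2 \cdot 424 = 848$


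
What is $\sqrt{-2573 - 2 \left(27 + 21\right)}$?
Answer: $i \sqrt{2669} \approx 51.662 i$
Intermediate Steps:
$\sqrt{-2573 - 2 \left(27 + 21\right)} = \sqrt{-2573 - 96} = \sqrt{-2669} = i \sqrt{2669}$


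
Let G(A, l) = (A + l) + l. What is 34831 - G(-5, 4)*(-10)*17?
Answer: 35341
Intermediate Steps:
G(A, l) = A + 2*l
34831 - G(-5, 4)*(-10)*17 = 34831 - (-5 + 2*4)*(-10)*17 = 34831 - (-5 + 8)*(-10)*17 = 34831 - 3*(-10)*17 = 34831 - (-30)*17 = 34831 - 1*(-510) = 34831 + 510 = 35341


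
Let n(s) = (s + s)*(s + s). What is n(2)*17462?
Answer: 279392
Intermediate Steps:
n(s) = 4*s**2 (n(s) = (2*s)*(2*s) = 4*s**2)
n(2)*17462 = (4*2**2)*17462 = (4*4)*17462 = 16*17462 = 279392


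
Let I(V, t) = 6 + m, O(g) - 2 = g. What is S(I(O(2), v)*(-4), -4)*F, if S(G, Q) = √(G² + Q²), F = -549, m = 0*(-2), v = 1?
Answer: -2196*√37 ≈ -13358.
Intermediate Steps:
m = 0
O(g) = 2 + g
I(V, t) = 6 (I(V, t) = 6 + 0 = 6)
S(I(O(2), v)*(-4), -4)*F = √((6*(-4))² + (-4)²)*(-549) = √((-24)² + 16)*(-549) = √(576 + 16)*(-549) = √592*(-549) = (4*√37)*(-549) = -2196*√37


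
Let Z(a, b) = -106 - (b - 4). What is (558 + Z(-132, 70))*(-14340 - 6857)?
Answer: -8182042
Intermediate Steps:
Z(a, b) = -102 - b (Z(a, b) = -106 - (-4 + b) = -106 + (4 - b) = -102 - b)
(558 + Z(-132, 70))*(-14340 - 6857) = (558 + (-102 - 1*70))*(-14340 - 6857) = (558 + (-102 - 70))*(-21197) = (558 - 172)*(-21197) = 386*(-21197) = -8182042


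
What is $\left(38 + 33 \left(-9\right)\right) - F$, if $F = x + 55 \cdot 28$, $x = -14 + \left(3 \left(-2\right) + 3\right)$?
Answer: $-1782$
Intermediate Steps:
$x = -17$ ($x = -14 + \left(-6 + 3\right) = -14 - 3 = -17$)
$F = 1523$ ($F = -17 + 55 \cdot 28 = -17 + 1540 = 1523$)
$\left(38 + 33 \left(-9\right)\right) - F = \left(38 + 33 \left(-9\right)\right) - 1523 = \left(38 - 297\right) - 1523 = -259 - 1523 = -1782$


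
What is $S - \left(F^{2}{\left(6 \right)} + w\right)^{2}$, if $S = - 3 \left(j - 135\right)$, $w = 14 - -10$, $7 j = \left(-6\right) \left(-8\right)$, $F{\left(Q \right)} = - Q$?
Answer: $- \frac{22509}{7} \approx -3215.6$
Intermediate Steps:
$j = \frac{48}{7}$ ($j = \frac{\left(-6\right) \left(-8\right)}{7} = \frac{1}{7} \cdot 48 = \frac{48}{7} \approx 6.8571$)
$w = 24$ ($w = 14 + 10 = 24$)
$S = \frac{2691}{7}$ ($S = - 3 \left(\frac{48}{7} - 135\right) = \left(-3\right) \left(- \frac{897}{7}\right) = \frac{2691}{7} \approx 384.43$)
$S - \left(F^{2}{\left(6 \right)} + w\right)^{2} = \frac{2691}{7} - \left(\left(\left(-1\right) 6\right)^{2} + 24\right)^{2} = \frac{2691}{7} - \left(\left(-6\right)^{2} + 24\right)^{2} = \frac{2691}{7} - \left(36 + 24\right)^{2} = \frac{2691}{7} - 60^{2} = \frac{2691}{7} - 3600 = - \frac{22509}{7}$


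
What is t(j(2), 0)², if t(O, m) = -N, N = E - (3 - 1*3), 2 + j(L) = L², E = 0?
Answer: 0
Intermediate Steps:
j(L) = -2 + L²
N = 0 (N = 0 - (3 - 1*3) = 0 - (3 - 3) = 0 - 1*0 = 0 + 0 = 0)
t(O, m) = 0 (t(O, m) = -1*0 = 0)
t(j(2), 0)² = 0² = 0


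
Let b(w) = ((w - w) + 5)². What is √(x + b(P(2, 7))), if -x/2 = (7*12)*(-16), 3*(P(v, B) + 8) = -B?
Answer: √2713 ≈ 52.086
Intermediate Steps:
P(v, B) = -8 - B/3 (P(v, B) = -8 + (-B)/3 = -8 - B/3)
b(w) = 25 (b(w) = (0 + 5)² = 5² = 25)
x = 2688 (x = -2*7*12*(-16) = -168*(-16) = -2*(-1344) = 2688)
√(x + b(P(2, 7))) = √(2688 + 25) = √2713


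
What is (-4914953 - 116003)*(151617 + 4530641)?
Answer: -23556233978648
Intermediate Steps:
(-4914953 - 116003)*(151617 + 4530641) = -5030956*4682258 = -23556233978648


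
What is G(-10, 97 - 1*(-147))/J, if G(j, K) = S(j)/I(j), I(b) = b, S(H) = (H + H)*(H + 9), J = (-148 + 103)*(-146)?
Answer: -1/3285 ≈ -0.00030441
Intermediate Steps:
J = 6570 (J = -45*(-146) = 6570)
S(H) = 2*H*(9 + H) (S(H) = (2*H)*(9 + H) = 2*H*(9 + H))
G(j, K) = 18 + 2*j (G(j, K) = (2*j*(9 + j))/j = 18 + 2*j)
G(-10, 97 - 1*(-147))/J = (18 + 2*(-10))/6570 = (18 - 20)*(1/6570) = -2*1/6570 = -1/3285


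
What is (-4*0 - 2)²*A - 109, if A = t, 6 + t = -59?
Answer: -369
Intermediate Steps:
t = -65 (t = -6 - 59 = -65)
A = -65
(-4*0 - 2)²*A - 109 = (-4*0 - 2)²*(-65) - 109 = (0 - 2)²*(-65) - 109 = (-2)²*(-65) - 109 = 4*(-65) - 109 = -260 - 109 = -369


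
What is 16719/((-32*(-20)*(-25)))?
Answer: -16719/16000 ≈ -1.0449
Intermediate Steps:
16719/((-32*(-20)*(-25))) = 16719/((640*(-25))) = 16719/(-16000) = 16719*(-1/16000) = -16719/16000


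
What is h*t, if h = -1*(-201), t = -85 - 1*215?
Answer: -60300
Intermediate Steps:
t = -300 (t = -85 - 215 = -300)
h = 201
h*t = 201*(-300) = -60300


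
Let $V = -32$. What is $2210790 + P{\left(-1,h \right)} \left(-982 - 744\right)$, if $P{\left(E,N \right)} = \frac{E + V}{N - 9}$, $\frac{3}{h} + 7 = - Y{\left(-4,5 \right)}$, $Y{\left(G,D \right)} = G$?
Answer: $\frac{11025471}{5} \approx 2.2051 \cdot 10^{6}$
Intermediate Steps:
$h = -1$ ($h = \frac{3}{-7 - -4} = \frac{3}{-7 + 4} = \frac{3}{-3} = 3 \left(- \frac{1}{3}\right) = -1$)
$P{\left(E,N \right)} = \frac{-32 + E}{-9 + N}$ ($P{\left(E,N \right)} = \frac{E - 32}{N - 9} = \frac{-32 + E}{-9 + N}$)
$2210790 + P{\left(-1,h \right)} \left(-982 - 744\right) = 2210790 + \frac{-32 - 1}{-9 - 1} \left(-982 - 744\right) = 2210790 + \frac{1}{-10} \left(-33\right) \left(-1726\right) = 2210790 + \left(- \frac{1}{10}\right) \left(-33\right) \left(-1726\right) = 2210790 + \frac{33}{10} \left(-1726\right) = 2210790 - \frac{28479}{5} = \frac{11025471}{5}$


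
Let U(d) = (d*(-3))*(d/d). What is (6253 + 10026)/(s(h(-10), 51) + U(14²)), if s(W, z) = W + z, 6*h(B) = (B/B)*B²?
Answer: -219/7 ≈ -31.286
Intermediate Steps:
U(d) = -3*d (U(d) = -3*d*1 = -3*d)
h(B) = B²/6 (h(B) = ((B/B)*B²)/6 = (1*B²)/6 = B²/6)
(6253 + 10026)/(s(h(-10), 51) + U(14²)) = (6253 + 10026)/(((⅙)*(-10)² + 51) - 3*14²) = 16279/(((⅙)*100 + 51) - 3*196) = 16279/((50/3 + 51) - 588) = 16279/(203/3 - 588) = 16279/(-1561/3) = 16279*(-3/1561) = -219/7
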